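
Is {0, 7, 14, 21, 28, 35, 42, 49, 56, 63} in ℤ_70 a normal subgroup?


H = {0, 7, 14, 21, 28, 35, 42, 49, 56, 63} in ℤ_70
ℤ_70 is abelian; every subgroup of an abelian group is normal

Yes, normal subgroup


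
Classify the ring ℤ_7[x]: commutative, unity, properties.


ℤ_7 is a field (n prime), so ℤ_7[x] is a commutative integral domain with unity
Commutative: Yes
Integral domain: Yes
Has unity: Yes

ℤ_7[x]: Commutative=Yes, Unity=Yes


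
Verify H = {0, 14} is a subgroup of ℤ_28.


Subgroup test for H = {0, 14} in (ℤ_28, +):
(1) 0 ∈ H? Yes
(2) Closure: for all a,b ∈ H, (a+b) mod 28 ∈ H? Yes
(3) Inverses: for all a ∈ H, -a mod 28 ∈ H? Yes

Yes, H is a subgroup of ℤ_28


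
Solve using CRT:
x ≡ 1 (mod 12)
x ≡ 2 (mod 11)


m₁ = 12, m₂ = 11, gcd = 1, so CRT applies. M = m₁·m₂ = 132
Let M₁ = M/m₁ = 11, M₂ = M/m₂ = 12
Find y₁ ≡ M₁⁻¹ (mod m₁): 11⁻¹ ≡ 11 (mod 12)
Find y₂ ≡ M₂⁻¹ (mod m₂): 12⁻¹ ≡ 1 (mod 11)
x = a₁·M₁·y₁ + a₂·M₂·y₂ = 1·11·11 + 2·12·1 = 145
Reduce mod 132: x ≡ 13
Check: 13 mod 12 = 1 ✓, 13 mod 11 = 2 ✓

x ≡ 13 (mod 132)


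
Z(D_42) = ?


Z(G) = {g ∈ G | gx = xg for all x ∈ G}
For even n, Z(D_n) = {e, r^(n/2)}: the 180° rotation r^21 commutes with every reflection and rotation

Z(D_42) = {e, r^21}


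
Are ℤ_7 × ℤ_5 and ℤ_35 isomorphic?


Comparing ℤ_7 × ℤ_5 and ℤ_35:
gcd(7,5) = 1, so ℤ_7 × ℤ_5 ≅ ℤ_35 (CRT)

Yes, ℤ_7 × ℤ_5 ≅ ℤ_35


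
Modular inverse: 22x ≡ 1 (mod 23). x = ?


Use the extended Euclidean algorithm to write 1 = 22·s + 23·t; then s mod 23 is the inverse.
Euclidean algorithm:
  22 = 0·23 + 22
  23 = 1·22 + 1
  22 = 22·1 + 0
gcd(22,23) = 1
Back-substitution gives: 22·(-1) + 23·(1) = 1
So 22⁻¹ ≡ -1 ≡ 22 (mod 23)
Check: 22 × 22 = 484 ≡ 1 (mod 23) ✓

22⁻¹ ≡ 22 (mod 23)


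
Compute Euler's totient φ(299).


Factor n: 299 = 13 × 23
φ(n) = n · ∏(1 - 1/p) over distinct primes p | n
φ(299) = 299 · (1 - 1/13) · (1 - 1/23) = 264

φ(299) = 264


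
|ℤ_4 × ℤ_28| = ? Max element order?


|ℤ_4 × ℤ_28| = 4 × 28 = 112
Max element order = lcm(4,28) = 28
Cyclic? No (gcd=4)

|ℤ_4×ℤ_28| = 112, max element order = 28


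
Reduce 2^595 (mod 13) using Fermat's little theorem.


Fermat's little theorem: if p is prime and gcd(a,p)=1, then a^(p-1) ≡ 1 (mod p)
p = 13 is prime, gcd(2,13) = 1
Reduce exponent: 595 mod 12 = 7
So 2^595 ≡ 2^7 (mod 13)
2^7 mod 13 = 11

2^595 ≡ 11 (mod 13)


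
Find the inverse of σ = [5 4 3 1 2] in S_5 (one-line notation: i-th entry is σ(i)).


To find σ⁻¹, swap domain and range:
σ(1) = 5 → σ⁻¹(5) = 1
σ(2) = 4 → σ⁻¹(4) = 2
σ(3) = 3 → σ⁻¹(3) = 3
σ(4) = 1 → σ⁻¹(1) = 4
σ(5) = 2 → σ⁻¹(2) = 5

σ⁻¹ = [4 5 3 2 1]


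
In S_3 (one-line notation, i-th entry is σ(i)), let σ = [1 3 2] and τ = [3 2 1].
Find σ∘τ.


σ∘τ: apply τ first, then σ
1 →τ 3 →σ 2
2 →τ 2 →σ 3
3 →τ 1 →σ 1

σ∘τ = [2 3 1]


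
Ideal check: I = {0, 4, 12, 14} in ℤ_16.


Check ideal conditions for I = {0, 4, 12, 14} in ℤ_16:
(1) I is an additive subgroup? No
(2) For r ∈ ℤ_16 and a ∈ I: r·a ∈ I? No  [counterexample: r=2, a=4, r·a mod 16 = 8 ∉ I]

No, I is not an ideal of ℤ_16


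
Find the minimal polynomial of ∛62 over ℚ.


∛62 satisfies x³ - 62 = 0, irreducible over ℚ (no rational root; 62 is not a perfect cube)

Minimal polynomial: x³ - 62


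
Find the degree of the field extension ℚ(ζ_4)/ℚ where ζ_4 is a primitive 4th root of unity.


[ℚ(ζ_n):ℚ] = deg Φ_n(x) = φ(n). Here φ(4) = 2

[ℚ(ζ_4)/ℚ where ζ_4 is a primitive 4th root of unity] = 2


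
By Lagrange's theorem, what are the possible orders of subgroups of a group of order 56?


Lagrange's theorem: |H| divides |G|
|G| = 56
Divisors of 56: 1, 2, 4, 7, 8, 14, 28, 56

Possible subgroup orders: {1, 2, 4, 7, 8, 14, 28, 56}


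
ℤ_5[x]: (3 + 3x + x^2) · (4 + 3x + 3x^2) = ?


Expand and collect like terms; reduce coefficients mod 5:
x^0: 3·4 = 12 ≡ 2 (mod 5)
x^1: 3·3 + 3·4 = 21 ≡ 1 (mod 5)
x^2: 3·3 + 3·3 + 1·4 = 22 ≡ 2 (mod 5)
x^3: 3·3 + 1·3 = 12 ≡ 2 (mod 5)
x^4: 1·3 = 3 ≡ 3 (mod 5)
Result: 2 + x + 2x^2 + 2x^3 + 3x^4

f · g = 2 + x + 2x^2 + 2x^3 + 3x^4


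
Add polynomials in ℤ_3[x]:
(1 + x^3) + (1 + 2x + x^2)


Add coefficients mod 3:
x^0: 1 + 1 = 2 (mod 3)
x^1: 0 + 2 = 2 (mod 3)
x^2: 0 + 1 = 1 (mod 3)
x^3: 1 + 0 = 1 (mod 3)
Result: 2 + 2x + x^2 + x^3

f + g = 2 + 2x + x^2 + x^3


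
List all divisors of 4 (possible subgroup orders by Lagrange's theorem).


Lagrange's theorem: |H| divides |G|
|G| = 4
Divisors of 4: 1, 2, 4

Possible subgroup orders: {1, 2, 4}


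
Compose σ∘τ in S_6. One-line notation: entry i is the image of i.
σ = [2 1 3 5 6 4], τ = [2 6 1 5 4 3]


σ∘τ: apply τ first, then σ
1 →τ 2 →σ 1
2 →τ 6 →σ 4
3 →τ 1 →σ 2
4 →τ 5 →σ 6
5 →τ 4 →σ 5
6 →τ 3 →σ 3

σ∘τ = [1 4 2 6 5 3]


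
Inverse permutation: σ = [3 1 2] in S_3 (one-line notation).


To find σ⁻¹, swap domain and range:
σ(1) = 3 → σ⁻¹(3) = 1
σ(2) = 1 → σ⁻¹(1) = 2
σ(3) = 2 → σ⁻¹(2) = 3

σ⁻¹ = [2 3 1]


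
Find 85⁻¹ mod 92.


Use the extended Euclidean algorithm to write 1 = 85·s + 92·t; then s mod 92 is the inverse.
Euclidean algorithm:
  85 = 0·92 + 85
  92 = 1·85 + 7
  85 = 12·7 + 1
  7 = 7·1 + 0
gcd(85,92) = 1
Back-substitution gives: 85·(13) + 92·(-12) = 1
So 85⁻¹ ≡ 13 ≡ 13 (mod 92)
Check: 85 × 13 = 1105 ≡ 1 (mod 92) ✓

85⁻¹ ≡ 13 (mod 92)


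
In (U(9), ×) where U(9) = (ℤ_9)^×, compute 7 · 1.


Operation: multiplication mod 9
7 · 1 = (a × b) mod 9 with a = 7, b = 1

7 · 1 = 7


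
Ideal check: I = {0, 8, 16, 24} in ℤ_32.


Check ideal conditions for I = {0, 8, 16, 24} in ℤ_32:
(1) I is an additive subgroup? Yes
(2) For r ∈ ℤ_32 and a ∈ I: r·a ∈ I? Yes

Yes, I is an ideal of ℤ_32


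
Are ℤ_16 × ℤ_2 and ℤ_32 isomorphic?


Comparing ℤ_16 × ℤ_2 and ℤ_32:
gcd(16,2) = 2 ≠ 1. Max element order in ℤ_16×ℤ_2 is lcm(16,2) = 16 < 32, so it has no element of order 32

No, ℤ_16 × ℤ_2 ≇ ℤ_32


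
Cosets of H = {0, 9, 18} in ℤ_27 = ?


H = {0, 9, 18}, |H| = 3
Number of cosets = |G|/|H| = 27/3 = 9
0 + H = {0, 9, 18}
1 + H = {1, 10, 19}
2 + H = {2, 11, 20}
3 + H = {3, 12, 21}
4 + H = {4, 13, 22}
5 + H = {5, 14, 23}
6 + H = {6, 15, 24}
7 + H = {7, 16, 25}
8 + H = {8, 17, 26}

Cosets: 0+H={0,9,18}; 1+H={1,10,19}; 2+H={2,11,20}; 3+H={3,12,21}; 4+H={4,13,22}; 5+H={5,14,23}; 6+H={6,15,24}; 7+H={7,16,25}; 8+H={8,17,26}


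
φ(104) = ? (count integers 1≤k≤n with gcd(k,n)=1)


Factor n: 104 = 2^3 × 13
φ(n) = n · ∏(1 - 1/p) over distinct primes p | n
φ(104) = 104 · (1 - 1/2) · (1 - 1/13) = 48

φ(104) = 48


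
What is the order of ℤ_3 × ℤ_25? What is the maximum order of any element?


|ℤ_3 × ℤ_25| = 3 × 25 = 75
Max element order = lcm(3,25) = 75
Cyclic? Yes (gcd=1)

|ℤ_3×ℤ_25| = 75, max element order = 75


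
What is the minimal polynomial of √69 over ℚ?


√69 satisfies x² - 69 = 0, irreducible over ℚ since 69 is squarefree

Minimal polynomial: x² - 69


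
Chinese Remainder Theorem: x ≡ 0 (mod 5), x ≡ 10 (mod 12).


m₁ = 5, m₂ = 12, gcd = 1, so CRT applies. M = m₁·m₂ = 60
Let M₁ = M/m₁ = 12, M₂ = M/m₂ = 5
Find y₁ ≡ M₁⁻¹ (mod m₁): 12⁻¹ ≡ 3 (mod 5)
Find y₂ ≡ M₂⁻¹ (mod m₂): 5⁻¹ ≡ 5 (mod 12)
x = a₁·M₁·y₁ + a₂·M₂·y₂ = 0·12·3 + 10·5·5 = 250
Reduce mod 60: x ≡ 10
Check: 10 mod 5 = 0 ✓, 10 mod 12 = 10 ✓

x ≡ 10 (mod 60)


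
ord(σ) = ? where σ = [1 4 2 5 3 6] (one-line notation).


Cycle decomposition: (2 4 5 3)
Cycle lengths: 4
Order = lcm(4) = 4

ord(σ) = 4


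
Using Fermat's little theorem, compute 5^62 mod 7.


Fermat's little theorem: if p is prime and gcd(a,p)=1, then a^(p-1) ≡ 1 (mod p)
p = 7 is prime, gcd(5,7) = 1
Reduce exponent: 62 mod 6 = 2
So 5^62 ≡ 5^2 (mod 7)
5^2 mod 7 = 4

5^62 ≡ 4 (mod 7)


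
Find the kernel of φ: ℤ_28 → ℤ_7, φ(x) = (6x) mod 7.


Kernel = preimage of identity
ker(φ) = {x ∈ ℤ_28 : 6x ≡ 0 (mod 7)}. Since 7 | 28, φ is well-defined. The kernel is the cyclic subgroup ⟨7⟩ of ℤ_28 (order 4), i.e. {0, 7, 14, 21}

ker(φ) = {0, 7, 14, 21}


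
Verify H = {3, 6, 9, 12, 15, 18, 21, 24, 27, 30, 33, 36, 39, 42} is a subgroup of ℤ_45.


Subgroup test for H = {3, 6, 9, 12, 15, 18, 21, 24, 27, 30, 33, 36, 39, 42} in (ℤ_45, +):
(1) 0 ∈ H? No
(2) Closure: for all a,b ∈ H, (a+b) mod 45 ∈ H? No  [counterexample: 3 + 42 = 0 ∉ H]
(3) Inverses: for all a ∈ H, -a mod 45 ∈ H? Yes

No, H is not a subgroup of ℤ_45


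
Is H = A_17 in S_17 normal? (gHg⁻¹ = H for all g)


H = A_17 in S_17
A_17 has index 2 in S_17, and every subgroup of index 2 is normal

Yes, normal subgroup


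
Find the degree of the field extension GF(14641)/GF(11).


GF(14641) = GF(11^4), so the extension degree is 4

[GF(14641)/GF(11)] = 4


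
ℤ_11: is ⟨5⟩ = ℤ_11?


g generates ℤ_n iff gcd(g, n) = 1
gcd(5, 11) = 1
Since gcd = 1, 5 is a generator.

Yes, 5 generates ℤ_11


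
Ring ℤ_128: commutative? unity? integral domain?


ℤ_128 is a commutative ring with unity 1; 128 = 2×64 is composite, so 2·64 ≡ 0 gives zero divisors (not an integral domain)
Commutative: Yes
Integral domain: No
Has unity: Yes

ℤ_128: Commutative=Yes, Unity=Yes


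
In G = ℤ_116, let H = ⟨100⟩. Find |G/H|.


|⟨100⟩| = n / gcd(100, 116) = 116 / 4 = 29
H is normal (ℤ_116 is abelian).
|G/H| = |G| / |H| = 116 / 29 = 4

|G/H| = 4


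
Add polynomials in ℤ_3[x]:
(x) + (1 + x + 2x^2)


Add coefficients mod 3:
x^0: 0 + 1 = 1 (mod 3)
x^1: 1 + 1 = 2 (mod 3)
x^2: 0 + 2 = 2 (mod 3)
Result: 1 + 2x + 2x^2

f + g = 1 + 2x + 2x^2


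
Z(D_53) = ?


Z(G) = {g ∈ G | gx = xg for all x ∈ G}
For odd n, Z(D_n) = {e}: no nontrivial rotation commutes with all reflections

Z(D_53) = {e}


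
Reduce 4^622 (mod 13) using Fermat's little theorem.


Fermat's little theorem: if p is prime and gcd(a,p)=1, then a^(p-1) ≡ 1 (mod p)
p = 13 is prime, gcd(4,13) = 1
Reduce exponent: 622 mod 12 = 10
So 4^622 ≡ 4^10 (mod 13)
4^10 mod 13 = 9

4^622 ≡ 9 (mod 13)


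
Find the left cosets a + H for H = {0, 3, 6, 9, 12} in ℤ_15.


H = {0, 3, 6, 9, 12}, |H| = 5
Number of cosets = |G|/|H| = 15/5 = 3
0 + H = {0, 3, 6, 9, 12}
1 + H = {1, 4, 7, 10, 13}
2 + H = {2, 5, 8, 11, 14}

Cosets: 0+H={0,3,6,9,12}; 1+H={1,4,7,10,13}; 2+H={2,5,8,11,14}


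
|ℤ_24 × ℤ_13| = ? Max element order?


|ℤ_24 × ℤ_13| = 24 × 13 = 312
Max element order = lcm(24,13) = 312
Cyclic? Yes (gcd=1)

|ℤ_24×ℤ_13| = 312, max element order = 312


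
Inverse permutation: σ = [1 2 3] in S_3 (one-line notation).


To find σ⁻¹, swap domain and range:
σ(1) = 1 → σ⁻¹(1) = 1
σ(2) = 2 → σ⁻¹(2) = 2
σ(3) = 3 → σ⁻¹(3) = 3

σ⁻¹ = [1 2 3]


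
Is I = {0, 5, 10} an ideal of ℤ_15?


Check ideal conditions for I = {0, 5, 10} in ℤ_15:
(1) I is an additive subgroup? Yes
(2) For r ∈ ℤ_15 and a ∈ I: r·a ∈ I? Yes

Yes, I is an ideal of ℤ_15


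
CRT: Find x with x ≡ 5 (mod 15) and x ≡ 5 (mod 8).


m₁ = 15, m₂ = 8, gcd = 1, so CRT applies. M = m₁·m₂ = 120
Let M₁ = M/m₁ = 8, M₂ = M/m₂ = 15
Find y₁ ≡ M₁⁻¹ (mod m₁): 8⁻¹ ≡ 2 (mod 15)
Find y₂ ≡ M₂⁻¹ (mod m₂): 15⁻¹ ≡ 7 (mod 8)
x = a₁·M₁·y₁ + a₂·M₂·y₂ = 5·8·2 + 5·15·7 = 605
Reduce mod 120: x ≡ 5
Check: 5 mod 15 = 5 ✓, 5 mod 8 = 5 ✓

x ≡ 5 (mod 120)


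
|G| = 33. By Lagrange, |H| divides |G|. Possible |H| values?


Lagrange's theorem: |H| divides |G|
|G| = 33
Divisors of 33: 1, 3, 11, 33

Possible subgroup orders: {1, 3, 11, 33}


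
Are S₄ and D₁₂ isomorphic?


Comparing S₄ and D₁₂:
S₄ has trivial center; D₁₂ has center {e, r⁶}

No, S₄ ≇ D₁₂


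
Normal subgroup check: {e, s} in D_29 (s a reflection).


H = {e, s} in D_29 (s a reflection)
r·s·r⁻¹ = sr⁻² ≠ s for n ≥ 3, so {e, s} is not closed under conjugation

No, not a normal subgroup


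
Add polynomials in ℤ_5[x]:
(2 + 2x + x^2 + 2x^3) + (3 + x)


Add coefficients mod 5:
x^0: 2 + 3 = 0 (mod 5)
x^1: 2 + 1 = 3 (mod 5)
x^2: 1 + 0 = 1 (mod 5)
x^3: 2 + 0 = 2 (mod 5)
Result: 3x + x^2 + 2x^3

f + g = 3x + x^2 + 2x^3


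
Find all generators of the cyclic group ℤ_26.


g generates ℤ_n iff gcd(g,n) = 1
Prime factors of 26: 2, 13
Generators are g ∈ {1,...,25} not divisible by any of these primes.
Generators: {1, 3, 5, 7, 9, 11, 15, 17, 19, 21, 23, 25}
Number of generators = φ(26) = 12

Generators of ℤ_26 = {1, 3, 5, 7, 9, 11, 15, 17, 19, 21, 23, 25}


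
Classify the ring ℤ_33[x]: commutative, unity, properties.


ℤ_33 has zero divisors (3·11 ≡ 0), and these lift to constant zero divisors in ℤ_33[x]; so not an integral domain
Commutative: Yes
Integral domain: No
Has unity: Yes

ℤ_33[x]: Commutative=Yes, Unity=Yes


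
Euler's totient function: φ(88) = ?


Factor n: 88 = 2^3 × 11
φ(n) = n · ∏(1 - 1/p) over distinct primes p | n
φ(88) = 88 · (1 - 1/2) · (1 - 1/11) = 40

φ(88) = 40


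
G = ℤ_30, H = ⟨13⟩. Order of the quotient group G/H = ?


|⟨13⟩| = n / gcd(13, 30) = 30 / 1 = 30
H is normal (ℤ_30 is abelian).
|G/H| = |G| / |H| = 30 / 30 = 1

|G/H| = 1


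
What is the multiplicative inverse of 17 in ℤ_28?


Use the extended Euclidean algorithm to write 1 = 17·s + 28·t; then s mod 28 is the inverse.
Euclidean algorithm:
  17 = 0·28 + 17
  28 = 1·17 + 11
  17 = 1·11 + 6
  11 = 1·6 + 5
  6 = 1·5 + 1
  5 = 5·1 + 0
gcd(17,28) = 1
Back-substitution gives: 17·(5) + 28·(-3) = 1
So 17⁻¹ ≡ 5 ≡ 5 (mod 28)
Check: 17 × 5 = 85 ≡ 1 (mod 28) ✓

17⁻¹ ≡ 5 (mod 28)


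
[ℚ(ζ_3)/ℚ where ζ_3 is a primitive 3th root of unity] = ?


[ℚ(ζ_n):ℚ] = deg Φ_n(x) = φ(n). Here φ(3) = 2

[ℚ(ζ_3)/ℚ where ζ_3 is a primitive 3th root of unity] = 2


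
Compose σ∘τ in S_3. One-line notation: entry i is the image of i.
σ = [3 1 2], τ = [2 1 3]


σ∘τ: apply τ first, then σ
1 →τ 2 →σ 1
2 →τ 1 →σ 3
3 →τ 3 →σ 2

σ∘τ = [1 3 2]


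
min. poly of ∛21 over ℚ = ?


∛21 satisfies x³ - 21 = 0, irreducible over ℚ (no rational root; 21 is not a perfect cube)

Minimal polynomial: x³ - 21


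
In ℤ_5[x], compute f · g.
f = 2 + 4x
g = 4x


Expand and collect like terms; reduce coefficients mod 5:
x^0: 2·0 = 0 ≡ 0 (mod 5)
x^1: 2·4 + 4·0 = 8 ≡ 3 (mod 5)
x^2: 4·4 = 16 ≡ 1 (mod 5)
Result: 3x + x^2

f · g = 3x + x^2


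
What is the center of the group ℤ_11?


Z(G) = {g ∈ G | gx = xg for all x ∈ G}
ℤ_11 is abelian, so Z(G) = G

Z(ℤ_11) = ℤ_11


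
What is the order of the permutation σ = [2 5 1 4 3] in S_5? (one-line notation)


Cycle decomposition: (1 2 5 3)
Cycle lengths: 4
Order = lcm(4) = 4

ord(σ) = 4


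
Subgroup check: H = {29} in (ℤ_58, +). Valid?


Subgroup test for H = {29} in (ℤ_58, +):
(1) 0 ∈ H? No
(2) Closure: for all a,b ∈ H, (a+b) mod 58 ∈ H? No  [counterexample: 29 + 29 = 0 ∉ H]
(3) Inverses: for all a ∈ H, -a mod 58 ∈ H? Yes

No, H is not a subgroup of ℤ_58


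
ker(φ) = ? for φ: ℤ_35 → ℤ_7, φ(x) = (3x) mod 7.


Kernel = preimage of identity
ker(φ) = {x ∈ ℤ_35 : 3x ≡ 0 (mod 7)}. Since 7 | 35, φ is well-defined. The kernel is the cyclic subgroup ⟨7⟩ of ℤ_35 (order 5), i.e. {0, 7, 14, 21, 28}

ker(φ) = {0, 7, 14, 21, 28}


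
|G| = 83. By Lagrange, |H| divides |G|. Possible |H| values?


Lagrange's theorem: |H| divides |G|
|G| = 83
Divisors of 83: 1, 83

Possible subgroup orders: {1, 83}


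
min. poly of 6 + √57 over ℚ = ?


Let α = 6 + √57. Then α - 6 = √57, so (α - 6)² = 57, giving α² - 12α - 21 = 0. Degree 2 and α ∉ ℚ, so this is the minimal polynomial.

Minimal polynomial: x² - 12x - 21


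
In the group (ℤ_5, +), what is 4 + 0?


Operation: addition mod 5
4 + 0 = (a + b) mod 5 with a = 4, b = 0

4 + 0 = 4


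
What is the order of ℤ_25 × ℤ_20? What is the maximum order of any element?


|ℤ_25 × ℤ_20| = 25 × 20 = 500
Max element order = lcm(25,20) = 100
Cyclic? No (gcd=5)

|ℤ_25×ℤ_20| = 500, max element order = 100


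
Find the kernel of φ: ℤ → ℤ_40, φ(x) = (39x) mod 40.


Kernel = preimage of identity
ker(φ) = {x ∈ ℤ : 39x ≡ 0 (mod 40)}. gcd(39,40) = 1, so 39x ≡ 0 (mod 40) ⟺ x ≡ 0 (mod 40/1 = 40). Hence ker(φ) = 40ℤ

ker(φ) = 40ℤ


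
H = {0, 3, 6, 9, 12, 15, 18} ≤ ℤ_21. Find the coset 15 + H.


15 + H = {15 + h (mod 21) : h ∈ H}
15+0=15, 15+3=18, 15+6=0, 15+9=3, 15+12=6, 15+15=9, 15+18=12
15 + H = {0, 3, 6, 9, 12, 15, 18} = 0 + H

15 + H = {0, 3, 6, 9, 12, 15, 18}


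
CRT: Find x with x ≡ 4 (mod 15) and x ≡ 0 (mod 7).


m₁ = 15, m₂ = 7, gcd = 1, so CRT applies. M = m₁·m₂ = 105
Let M₁ = M/m₁ = 7, M₂ = M/m₂ = 15
Find y₁ ≡ M₁⁻¹ (mod m₁): 7⁻¹ ≡ 13 (mod 15)
Find y₂ ≡ M₂⁻¹ (mod m₂): 15⁻¹ ≡ 1 (mod 7)
x = a₁·M₁·y₁ + a₂·M₂·y₂ = 4·7·13 + 0·15·1 = 364
Reduce mod 105: x ≡ 49
Check: 49 mod 15 = 4 ✓, 49 mod 7 = 0 ✓

x ≡ 49 (mod 105)


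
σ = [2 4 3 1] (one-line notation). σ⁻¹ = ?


To find σ⁻¹, swap domain and range:
σ(1) = 2 → σ⁻¹(2) = 1
σ(2) = 4 → σ⁻¹(4) = 2
σ(3) = 3 → σ⁻¹(3) = 3
σ(4) = 1 → σ⁻¹(1) = 4

σ⁻¹ = [4 1 3 2]


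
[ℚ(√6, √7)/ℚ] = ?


[ℚ(√6,√7):ℚ] = [ℚ(√6,√7):ℚ(√6)]·[ℚ(√6):ℚ] = 2·2 = 4

[ℚ(√6, √7)/ℚ] = 4


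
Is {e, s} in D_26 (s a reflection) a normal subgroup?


H = {e, s} in D_26 (s a reflection)
r·s·r⁻¹ = sr⁻² ≠ s for n ≥ 3, so {e, s} is not closed under conjugation

No, not a normal subgroup


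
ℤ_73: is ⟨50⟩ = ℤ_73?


g generates ℤ_n iff gcd(g, n) = 1
gcd(50, 73) = 1
Since gcd = 1, 50 is a generator.

Yes, 50 generates ℤ_73


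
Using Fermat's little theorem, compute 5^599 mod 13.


Fermat's little theorem: if p is prime and gcd(a,p)=1, then a^(p-1) ≡ 1 (mod p)
p = 13 is prime, gcd(5,13) = 1
Reduce exponent: 599 mod 12 = 11
So 5^599 ≡ 5^11 (mod 13)
5^11 mod 13 = 8

5^599 ≡ 8 (mod 13)


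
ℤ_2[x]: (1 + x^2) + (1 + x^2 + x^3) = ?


Add coefficients mod 2:
x^0: 1 + 1 = 0 (mod 2)
x^1: 0 + 0 = 0 (mod 2)
x^2: 1 + 1 = 0 (mod 2)
x^3: 0 + 1 = 1 (mod 2)
Result: x^3

f + g = x^3


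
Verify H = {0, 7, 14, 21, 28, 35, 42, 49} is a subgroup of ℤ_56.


Subgroup test for H = {0, 7, 14, 21, 28, 35, 42, 49} in (ℤ_56, +):
(1) 0 ∈ H? Yes
(2) Closure: for all a,b ∈ H, (a+b) mod 56 ∈ H? Yes
(3) Inverses: for all a ∈ H, -a mod 56 ∈ H? Yes

Yes, H is a subgroup of ℤ_56


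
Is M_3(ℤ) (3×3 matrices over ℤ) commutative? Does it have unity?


Matrix multiplication is non-commutative for n ≥ 2; the identity matrix I is the unity; singular matrices give zero divisors, so not an integral domain
Commutative: No
Integral domain: No
Has unity: Yes

M_3(ℤ) (3×3 matrices over ℤ): Commutative=No, Unity=Yes


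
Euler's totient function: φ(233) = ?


Factor n: 233 = 233
φ(n) = n · ∏(1 - 1/p) over distinct primes p | n
φ(233) = 233 · (1 - 1/233) = 232

φ(233) = 232


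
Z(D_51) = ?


Z(G) = {g ∈ G | gx = xg for all x ∈ G}
For odd n, Z(D_n) = {e}: no nontrivial rotation commutes with all reflections

Z(D_51) = {e}


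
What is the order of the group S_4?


|S_n| = n! (number of permutations of n symbols)
|S_4| = 4! = 24

|S_4| = 24


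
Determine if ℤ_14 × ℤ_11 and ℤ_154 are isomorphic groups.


Comparing ℤ_14 × ℤ_11 and ℤ_154:
gcd(14,11) = 1, so ℤ_14 × ℤ_11 ≅ ℤ_154 (CRT)

Yes, ℤ_14 × ℤ_11 ≅ ℤ_154


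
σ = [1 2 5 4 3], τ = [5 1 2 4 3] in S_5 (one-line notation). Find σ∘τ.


σ∘τ: apply τ first, then σ
1 →τ 5 →σ 3
2 →τ 1 →σ 1
3 →τ 2 →σ 2
4 →τ 4 →σ 4
5 →τ 3 →σ 5

σ∘τ = [3 1 2 4 5]


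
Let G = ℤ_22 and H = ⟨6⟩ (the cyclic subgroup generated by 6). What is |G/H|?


|⟨6⟩| = n / gcd(6, 22) = 22 / 2 = 11
H is normal (ℤ_22 is abelian).
|G/H| = |G| / |H| = 22 / 11 = 2

|G/H| = 2


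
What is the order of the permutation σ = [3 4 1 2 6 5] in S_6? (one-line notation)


Cycle decomposition: (1 3) (2 4) (5 6)
Cycle lengths: 2, 2, 2
Order = lcm(2, 2, 2) = 2

ord(σ) = 2


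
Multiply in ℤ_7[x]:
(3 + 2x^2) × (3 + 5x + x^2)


Expand and collect like terms; reduce coefficients mod 7:
x^0: 3·3 = 9 ≡ 2 (mod 7)
x^1: 3·5 + 0·3 = 15 ≡ 1 (mod 7)
x^2: 3·1 + 0·5 + 2·3 = 9 ≡ 2 (mod 7)
x^3: 0·1 + 2·5 = 10 ≡ 3 (mod 7)
x^4: 2·1 = 2 ≡ 2 (mod 7)
Result: 2 + x + 2x^2 + 3x^3 + 2x^4

f · g = 2 + x + 2x^2 + 3x^3 + 2x^4


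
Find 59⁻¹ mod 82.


Use the extended Euclidean algorithm to write 1 = 59·s + 82·t; then s mod 82 is the inverse.
Euclidean algorithm:
  59 = 0·82 + 59
  82 = 1·59 + 23
  59 = 2·23 + 13
  23 = 1·13 + 10
  13 = 1·10 + 3
  10 = 3·3 + 1
  3 = 3·1 + 0
gcd(59,82) = 1
Back-substitution gives: 59·(-25) + 82·(18) = 1
So 59⁻¹ ≡ -25 ≡ 57 (mod 82)
Check: 59 × 57 = 3363 ≡ 1 (mod 82) ✓

59⁻¹ ≡ 57 (mod 82)


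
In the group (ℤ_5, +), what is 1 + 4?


Operation: addition mod 5
1 + 4 = (a + b) mod 5 with a = 1, b = 4

1 + 4 = 0


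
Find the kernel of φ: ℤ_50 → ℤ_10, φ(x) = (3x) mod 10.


Kernel = preimage of identity
ker(φ) = {x ∈ ℤ_50 : 3x ≡ 0 (mod 10)}. Since 10 | 50, φ is well-defined. The kernel is the cyclic subgroup ⟨10⟩ of ℤ_50 (order 5), i.e. {0, 10, 20, 30, 40}

ker(φ) = {0, 10, 20, 30, 40}


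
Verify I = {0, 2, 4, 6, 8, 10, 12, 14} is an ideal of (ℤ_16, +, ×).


Check ideal conditions for I = {0, 2, 4, 6, 8, 10, 12, 14} in ℤ_16:
(1) I is an additive subgroup? Yes
(2) For r ∈ ℤ_16 and a ∈ I: r·a ∈ I? Yes

Yes, I is an ideal of ℤ_16


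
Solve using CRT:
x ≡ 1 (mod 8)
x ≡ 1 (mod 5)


m₁ = 8, m₂ = 5, gcd = 1, so CRT applies. M = m₁·m₂ = 40
Let M₁ = M/m₁ = 5, M₂ = M/m₂ = 8
Find y₁ ≡ M₁⁻¹ (mod m₁): 5⁻¹ ≡ 5 (mod 8)
Find y₂ ≡ M₂⁻¹ (mod m₂): 8⁻¹ ≡ 2 (mod 5)
x = a₁·M₁·y₁ + a₂·M₂·y₂ = 1·5·5 + 1·8·2 = 41
Reduce mod 40: x ≡ 1
Check: 1 mod 8 = 1 ✓, 1 mod 5 = 1 ✓

x ≡ 1 (mod 40)


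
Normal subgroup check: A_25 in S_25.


H = A_25 in S_25
A_25 has index 2 in S_25, and every subgroup of index 2 is normal

Yes, normal subgroup


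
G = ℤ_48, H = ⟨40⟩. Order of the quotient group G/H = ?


|⟨40⟩| = n / gcd(40, 48) = 48 / 8 = 6
H is normal (ℤ_48 is abelian).
|G/H| = |G| / |H| = 48 / 6 = 8

|G/H| = 8


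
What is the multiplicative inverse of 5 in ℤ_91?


Use the extended Euclidean algorithm to write 1 = 5·s + 91·t; then s mod 91 is the inverse.
Euclidean algorithm:
  5 = 0·91 + 5
  91 = 18·5 + 1
  5 = 5·1 + 0
gcd(5,91) = 1
Back-substitution gives: 5·(-18) + 91·(1) = 1
So 5⁻¹ ≡ -18 ≡ 73 (mod 91)
Check: 5 × 73 = 365 ≡ 1 (mod 91) ✓

5⁻¹ ≡ 73 (mod 91)


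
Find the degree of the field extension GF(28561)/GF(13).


GF(28561) = GF(13^4), so the extension degree is 4

[GF(28561)/GF(13)] = 4


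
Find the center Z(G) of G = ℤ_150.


Z(G) = {g ∈ G | gx = xg for all x ∈ G}
ℤ_150 is abelian, so Z(G) = G

Z(ℤ_150) = ℤ_150


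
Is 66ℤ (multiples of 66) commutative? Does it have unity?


66ℤ is a commutative ring under +,× but has no multiplicative identity (1 ∉ 66ℤ); it has no zero divisors, but without unity it is not an integral domain
Commutative: Yes
Integral domain: No
Has unity: No

66ℤ (multiples of 66): Commutative=Yes, Unity=No


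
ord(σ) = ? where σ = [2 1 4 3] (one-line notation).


Cycle decomposition: (1 2) (3 4)
Cycle lengths: 2, 2
Order = lcm(2, 2) = 2

ord(σ) = 2


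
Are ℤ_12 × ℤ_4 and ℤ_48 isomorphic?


Comparing ℤ_12 × ℤ_4 and ℤ_48:
gcd(12,4) = 4 ≠ 1. Max element order in ℤ_12×ℤ_4 is lcm(12,4) = 12 < 48, so it has no element of order 48

No, ℤ_12 × ℤ_4 ≇ ℤ_48


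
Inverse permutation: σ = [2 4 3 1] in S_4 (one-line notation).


To find σ⁻¹, swap domain and range:
σ(1) = 2 → σ⁻¹(2) = 1
σ(2) = 4 → σ⁻¹(4) = 2
σ(3) = 3 → σ⁻¹(3) = 3
σ(4) = 1 → σ⁻¹(1) = 4

σ⁻¹ = [4 1 3 2]


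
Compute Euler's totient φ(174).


Factor n: 174 = 2 × 3 × 29
φ(n) = n · ∏(1 - 1/p) over distinct primes p | n
φ(174) = 174 · (1 - 1/2) · (1 - 1/3) · (1 - 1/29) = 56

φ(174) = 56


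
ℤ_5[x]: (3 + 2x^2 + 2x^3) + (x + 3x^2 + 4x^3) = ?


Add coefficients mod 5:
x^0: 3 + 0 = 3 (mod 5)
x^1: 0 + 1 = 1 (mod 5)
x^2: 2 + 3 = 0 (mod 5)
x^3: 2 + 4 = 1 (mod 5)
Result: 3 + x + x^3

f + g = 3 + x + x^3


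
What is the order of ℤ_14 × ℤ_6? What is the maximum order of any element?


|ℤ_14 × ℤ_6| = 14 × 6 = 84
Max element order = lcm(14,6) = 42
Cyclic? No (gcd=2)

|ℤ_14×ℤ_6| = 84, max element order = 42


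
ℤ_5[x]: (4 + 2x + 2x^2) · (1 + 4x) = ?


Expand and collect like terms; reduce coefficients mod 5:
x^0: 4·1 = 4 ≡ 4 (mod 5)
x^1: 4·4 + 2·1 = 18 ≡ 3 (mod 5)
x^2: 2·4 + 2·1 = 10 ≡ 0 (mod 5)
x^3: 2·4 = 8 ≡ 3 (mod 5)
Result: 4 + 3x + 3x^3

f · g = 4 + 3x + 3x^3


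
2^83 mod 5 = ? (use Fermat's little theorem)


Fermat's little theorem: if p is prime and gcd(a,p)=1, then a^(p-1) ≡ 1 (mod p)
p = 5 is prime, gcd(2,5) = 1
Reduce exponent: 83 mod 4 = 3
So 2^83 ≡ 2^3 (mod 5)
2^3 mod 5 = 3

2^83 ≡ 3 (mod 5)


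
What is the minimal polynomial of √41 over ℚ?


√41 satisfies x² - 41 = 0, irreducible over ℚ since 41 is squarefree

Minimal polynomial: x² - 41


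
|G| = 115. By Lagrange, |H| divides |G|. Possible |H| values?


Lagrange's theorem: |H| divides |G|
|G| = 115
Divisors of 115: 1, 5, 23, 115

Possible subgroup orders: {1, 5, 23, 115}


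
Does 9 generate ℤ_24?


g generates ℤ_n iff gcd(g, n) = 1
gcd(9, 24) = 3
Since gcd = 3 ≠ 1, ⟨9⟩ has order 8 < 24, so 9 is not a generator.

No, 9 does not generate ℤ_24


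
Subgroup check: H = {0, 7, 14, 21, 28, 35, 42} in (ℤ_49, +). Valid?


Subgroup test for H = {0, 7, 14, 21, 28, 35, 42} in (ℤ_49, +):
(1) 0 ∈ H? Yes
(2) Closure: for all a,b ∈ H, (a+b) mod 49 ∈ H? Yes
(3) Inverses: for all a ∈ H, -a mod 49 ∈ H? Yes

Yes, H is a subgroup of ℤ_49


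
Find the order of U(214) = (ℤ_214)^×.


U(n) is the group of units mod n; |U(n)| = φ(n)
|U(214)| = φ(214) = 106

|U(214) = (ℤ_214)^×| = 106


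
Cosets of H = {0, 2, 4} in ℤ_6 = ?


H = {0, 2, 4}, |H| = 3
Number of cosets = |G|/|H| = 6/3 = 2
0 + H = {0, 2, 4}
1 + H = {1, 3, 5}

Cosets: 0+H={0,2,4}; 1+H={1,3,5}


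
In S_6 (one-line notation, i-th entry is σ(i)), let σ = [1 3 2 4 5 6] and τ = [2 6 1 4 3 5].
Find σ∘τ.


σ∘τ: apply τ first, then σ
1 →τ 2 →σ 3
2 →τ 6 →σ 6
3 →τ 1 →σ 1
4 →τ 4 →σ 4
5 →τ 3 →σ 2
6 →τ 5 →σ 5

σ∘τ = [3 6 1 4 2 5]


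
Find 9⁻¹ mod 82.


Use the extended Euclidean algorithm to write 1 = 9·s + 82·t; then s mod 82 is the inverse.
Euclidean algorithm:
  9 = 0·82 + 9
  82 = 9·9 + 1
  9 = 9·1 + 0
gcd(9,82) = 1
Back-substitution gives: 9·(-9) + 82·(1) = 1
So 9⁻¹ ≡ -9 ≡ 73 (mod 82)
Check: 9 × 73 = 657 ≡ 1 (mod 82) ✓

9⁻¹ ≡ 73 (mod 82)


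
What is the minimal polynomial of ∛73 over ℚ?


∛73 satisfies x³ - 73 = 0, irreducible over ℚ (no rational root; 73 is not a perfect cube)

Minimal polynomial: x³ - 73


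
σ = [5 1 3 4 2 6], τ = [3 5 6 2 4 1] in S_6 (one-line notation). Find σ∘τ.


σ∘τ: apply τ first, then σ
1 →τ 3 →σ 3
2 →τ 5 →σ 2
3 →τ 6 →σ 6
4 →τ 2 →σ 1
5 →τ 4 →σ 4
6 →τ 1 →σ 5

σ∘τ = [3 2 6 1 4 5]


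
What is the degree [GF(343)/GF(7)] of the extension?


GF(343) = GF(7^3), so the extension degree is 3

[GF(343)/GF(7)] = 3


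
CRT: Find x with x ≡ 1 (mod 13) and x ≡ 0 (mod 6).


m₁ = 13, m₂ = 6, gcd = 1, so CRT applies. M = m₁·m₂ = 78
Let M₁ = M/m₁ = 6, M₂ = M/m₂ = 13
Find y₁ ≡ M₁⁻¹ (mod m₁): 6⁻¹ ≡ 11 (mod 13)
Find y₂ ≡ M₂⁻¹ (mod m₂): 13⁻¹ ≡ 1 (mod 6)
x = a₁·M₁·y₁ + a₂·M₂·y₂ = 1·6·11 + 0·13·1 = 66
Reduce mod 78: x ≡ 66
Check: 66 mod 13 = 1 ✓, 66 mod 6 = 0 ✓

x ≡ 66 (mod 78)


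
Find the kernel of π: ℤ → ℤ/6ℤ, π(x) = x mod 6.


Kernel = preimage of identity
ker(π) = multiples of 6 = 6ℤ

ker(π) = 6ℤ


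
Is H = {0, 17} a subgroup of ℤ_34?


Subgroup test for H = {0, 17} in (ℤ_34, +):
(1) 0 ∈ H? Yes
(2) Closure: for all a,b ∈ H, (a+b) mod 34 ∈ H? Yes
(3) Inverses: for all a ∈ H, -a mod 34 ∈ H? Yes

Yes, H is a subgroup of ℤ_34


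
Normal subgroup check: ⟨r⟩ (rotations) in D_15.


H = ⟨r⟩ (rotations) in D_15
The rotation subgroup ⟨r⟩ has index 2 in D_15, so it is normal

Yes, normal subgroup


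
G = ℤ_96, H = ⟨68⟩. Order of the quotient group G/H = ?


|⟨68⟩| = n / gcd(68, 96) = 96 / 4 = 24
H is normal (ℤ_96 is abelian).
|G/H| = |G| / |H| = 96 / 24 = 4

|G/H| = 4


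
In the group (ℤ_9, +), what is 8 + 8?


Operation: addition mod 9
8 + 8 = (a + b) mod 9 with a = 8, b = 8

8 + 8 = 7


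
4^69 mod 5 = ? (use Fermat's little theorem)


Fermat's little theorem: if p is prime and gcd(a,p)=1, then a^(p-1) ≡ 1 (mod p)
p = 5 is prime, gcd(4,5) = 1
Reduce exponent: 69 mod 4 = 1
So 4^69 ≡ 4^1 (mod 5)
4^1 mod 5 = 4

4^69 ≡ 4 (mod 5)


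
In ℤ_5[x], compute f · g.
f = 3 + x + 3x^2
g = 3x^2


Expand and collect like terms; reduce coefficients mod 5:
x^0: 3·0 = 0 ≡ 0 (mod 5)
x^1: 3·0 + 1·0 = 0 ≡ 0 (mod 5)
x^2: 3·3 + 1·0 + 3·0 = 9 ≡ 4 (mod 5)
x^3: 1·3 + 3·0 = 3 ≡ 3 (mod 5)
x^4: 3·3 = 9 ≡ 4 (mod 5)
Result: 4x^2 + 3x^3 + 4x^4

f · g = 4x^2 + 3x^3 + 4x^4


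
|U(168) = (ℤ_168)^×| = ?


U(n) is the group of units mod n; |U(n)| = φ(n)
|U(168)| = φ(168) = 48

|U(168) = (ℤ_168)^×| = 48


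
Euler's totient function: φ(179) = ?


Factor n: 179 = 179
φ(n) = n · ∏(1 - 1/p) over distinct primes p | n
φ(179) = 179 · (1 - 1/179) = 178

φ(179) = 178


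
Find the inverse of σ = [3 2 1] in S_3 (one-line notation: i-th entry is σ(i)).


To find σ⁻¹, swap domain and range:
σ(1) = 3 → σ⁻¹(3) = 1
σ(2) = 2 → σ⁻¹(2) = 2
σ(3) = 1 → σ⁻¹(1) = 3

σ⁻¹ = [3 2 1]


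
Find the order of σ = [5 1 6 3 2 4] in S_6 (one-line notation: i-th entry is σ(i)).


Cycle decomposition: (1 5 2) (3 6 4)
Cycle lengths: 3, 3
Order = lcm(3, 3) = 3

ord(σ) = 3


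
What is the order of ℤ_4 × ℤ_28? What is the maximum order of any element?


|ℤ_4 × ℤ_28| = 4 × 28 = 112
Max element order = lcm(4,28) = 28
Cyclic? No (gcd=4)

|ℤ_4×ℤ_28| = 112, max element order = 28


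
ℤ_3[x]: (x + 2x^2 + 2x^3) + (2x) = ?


Add coefficients mod 3:
x^0: 0 + 0 = 0 (mod 3)
x^1: 1 + 2 = 0 (mod 3)
x^2: 2 + 0 = 2 (mod 3)
x^3: 2 + 0 = 2 (mod 3)
Result: 2x^2 + 2x^3

f + g = 2x^2 + 2x^3


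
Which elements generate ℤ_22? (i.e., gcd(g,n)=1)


g generates ℤ_n iff gcd(g,n) = 1
Prime factors of 22: 2, 11
Generators are g ∈ {1,...,21} not divisible by any of these primes.
Generators: {1, 3, 5, 7, 9, 13, 15, 17, 19, 21}
Number of generators = φ(22) = 10

Generators of ℤ_22 = {1, 3, 5, 7, 9, 13, 15, 17, 19, 21}


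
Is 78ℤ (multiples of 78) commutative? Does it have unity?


78ℤ is a commutative ring under +,× but has no multiplicative identity (1 ∉ 78ℤ); it has no zero divisors, but without unity it is not an integral domain
Commutative: Yes
Integral domain: No
Has unity: No

78ℤ (multiples of 78): Commutative=Yes, Unity=No


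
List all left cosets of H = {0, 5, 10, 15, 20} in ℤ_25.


H = {0, 5, 10, 15, 20}, |H| = 5
Number of cosets = |G|/|H| = 25/5 = 5
0 + H = {0, 5, 10, 15, 20}
1 + H = {1, 6, 11, 16, 21}
2 + H = {2, 7, 12, 17, 22}
3 + H = {3, 8, 13, 18, 23}
4 + H = {4, 9, 14, 19, 24}

Cosets: 0+H={0,5,10,15,20}; 1+H={1,6,11,16,21}; 2+H={2,7,12,17,22}; 3+H={3,8,13,18,23}; 4+H={4,9,14,19,24}


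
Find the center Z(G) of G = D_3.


Z(G) = {g ∈ G | gx = xg for all x ∈ G}
For odd n, Z(D_n) = {e}: no nontrivial rotation commutes with all reflections

Z(D_3) = {e}


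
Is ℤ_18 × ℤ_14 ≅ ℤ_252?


Comparing ℤ_18 × ℤ_14 and ℤ_252:
gcd(18,14) = 2 ≠ 1. Max element order in ℤ_18×ℤ_14 is lcm(18,14) = 126 < 252, so it has no element of order 252

No, ℤ_18 × ℤ_14 ≇ ℤ_252


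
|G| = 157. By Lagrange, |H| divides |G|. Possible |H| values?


Lagrange's theorem: |H| divides |G|
|G| = 157
Divisors of 157: 1, 157

Possible subgroup orders: {1, 157}


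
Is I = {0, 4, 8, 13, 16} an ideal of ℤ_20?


Check ideal conditions for I = {0, 4, 8, 13, 16} in ℤ_20:
(1) I is an additive subgroup? No
(2) For r ∈ ℤ_20 and a ∈ I: r·a ∈ I? No  [counterexample: r=2, a=13, r·a mod 20 = 6 ∉ I]

No, I is not an ideal of ℤ_20


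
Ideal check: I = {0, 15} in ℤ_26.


Check ideal conditions for I = {0, 15} in ℤ_26:
(1) I is an additive subgroup? No
(2) For r ∈ ℤ_26 and a ∈ I: r·a ∈ I? No  [counterexample: r=2, a=15, r·a mod 26 = 4 ∉ I]

No, I is not an ideal of ℤ_26


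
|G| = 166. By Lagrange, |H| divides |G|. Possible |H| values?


Lagrange's theorem: |H| divides |G|
|G| = 166
Divisors of 166: 1, 2, 83, 166

Possible subgroup orders: {1, 2, 83, 166}


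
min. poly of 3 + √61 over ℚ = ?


Let α = 3 + √61. Then α - 3 = √61, so (α - 3)² = 61, giving α² - 6α - 52 = 0. Degree 2 and α ∉ ℚ, so this is the minimal polynomial.

Minimal polynomial: x² - 6x - 52


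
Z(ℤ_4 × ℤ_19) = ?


Z(G) = {g ∈ G | gx = xg for all x ∈ G}
Direct product of abelian groups is abelian, so Z(G) = G

Z(ℤ_4 × ℤ_19) = ℤ_4 × ℤ_19


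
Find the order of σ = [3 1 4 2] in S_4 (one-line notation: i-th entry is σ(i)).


Cycle decomposition: (1 3 4 2)
Cycle lengths: 4
Order = lcm(4) = 4

ord(σ) = 4


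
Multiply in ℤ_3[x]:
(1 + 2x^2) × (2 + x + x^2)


Expand and collect like terms; reduce coefficients mod 3:
x^0: 1·2 = 2 ≡ 2 (mod 3)
x^1: 1·1 + 0·2 = 1 ≡ 1 (mod 3)
x^2: 1·1 + 0·1 + 2·2 = 5 ≡ 2 (mod 3)
x^3: 0·1 + 2·1 = 2 ≡ 2 (mod 3)
x^4: 2·1 = 2 ≡ 2 (mod 3)
Result: 2 + x + 2x^2 + 2x^3 + 2x^4

f · g = 2 + x + 2x^2 + 2x^3 + 2x^4


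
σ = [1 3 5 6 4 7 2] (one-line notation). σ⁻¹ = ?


To find σ⁻¹, swap domain and range:
σ(1) = 1 → σ⁻¹(1) = 1
σ(2) = 3 → σ⁻¹(3) = 2
σ(3) = 5 → σ⁻¹(5) = 3
σ(4) = 6 → σ⁻¹(6) = 4
σ(5) = 4 → σ⁻¹(4) = 5
σ(6) = 7 → σ⁻¹(7) = 6
σ(7) = 2 → σ⁻¹(2) = 7

σ⁻¹ = [1 7 2 5 3 4 6]


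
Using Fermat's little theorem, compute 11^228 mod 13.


Fermat's little theorem: if p is prime and gcd(a,p)=1, then a^(p-1) ≡ 1 (mod p)
p = 13 is prime, gcd(11,13) = 1
Reduce exponent: 228 mod 12 = 0
So 11^228 ≡ 11^0 (mod 13)
11^0 = 1

11^228 ≡ 1 (mod 13)


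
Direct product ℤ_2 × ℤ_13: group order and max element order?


|ℤ_2 × ℤ_13| = 2 × 13 = 26
Max element order = lcm(2,13) = 26
Cyclic? Yes (gcd=1)

|ℤ_2×ℤ_13| = 26, max element order = 26


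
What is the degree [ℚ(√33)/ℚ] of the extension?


√33 has minimal polynomial x² - 33 (irreducible over ℚ since 33 is squarefree)

[ℚ(√33)/ℚ] = 2


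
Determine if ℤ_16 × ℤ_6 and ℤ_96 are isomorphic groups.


Comparing ℤ_16 × ℤ_6 and ℤ_96:
gcd(16,6) = 2 ≠ 1. Max element order in ℤ_16×ℤ_6 is lcm(16,6) = 48 < 96, so it has no element of order 96

No, ℤ_16 × ℤ_6 ≇ ℤ_96


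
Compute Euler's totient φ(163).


Factor n: 163 = 163
φ(n) = n · ∏(1 - 1/p) over distinct primes p | n
φ(163) = 163 · (1 - 1/163) = 162

φ(163) = 162


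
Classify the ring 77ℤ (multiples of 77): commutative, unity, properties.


77ℤ is a commutative ring under +,× but has no multiplicative identity (1 ∉ 77ℤ); it has no zero divisors, but without unity it is not an integral domain
Commutative: Yes
Integral domain: No
Has unity: No

77ℤ (multiples of 77): Commutative=Yes, Unity=No


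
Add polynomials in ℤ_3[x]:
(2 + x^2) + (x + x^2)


Add coefficients mod 3:
x^0: 2 + 0 = 2 (mod 3)
x^1: 0 + 1 = 1 (mod 3)
x^2: 1 + 1 = 2 (mod 3)
Result: 2 + x + 2x^2

f + g = 2 + x + 2x^2


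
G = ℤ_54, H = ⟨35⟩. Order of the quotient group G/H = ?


|⟨35⟩| = n / gcd(35, 54) = 54 / 1 = 54
H is normal (ℤ_54 is abelian).
|G/H| = |G| / |H| = 54 / 54 = 1

|G/H| = 1


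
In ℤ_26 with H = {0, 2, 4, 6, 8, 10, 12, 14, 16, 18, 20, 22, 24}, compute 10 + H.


10 + H = {10 + h (mod 26) : h ∈ H}
10+0=10, 10+2=12, 10+4=14, 10+6=16, 10+8=18, 10+10=20, 10+12=22, 10+14=24, 10+16=0, 10+18=2, 10+20=4, 10+22=6, 10+24=8
10 + H = {0, 2, 4, 6, 8, 10, 12, 14, 16, 18, 20, 22, 24} = 0 + H

10 + H = {0, 2, 4, 6, 8, 10, 12, 14, 16, 18, 20, 22, 24}


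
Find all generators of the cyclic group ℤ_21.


g generates ℤ_n iff gcd(g,n) = 1
Prime factors of 21: 3, 7
Generators are g ∈ {1,...,20} not divisible by any of these primes.
Generators: {1, 2, 4, 5, 8, 10, 11, 13, 16, 17, 19, 20}
Number of generators = φ(21) = 12

Generators of ℤ_21 = {1, 2, 4, 5, 8, 10, 11, 13, 16, 17, 19, 20}


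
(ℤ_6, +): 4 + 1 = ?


Operation: addition mod 6
4 + 1 = (a + b) mod 6 with a = 4, b = 1

4 + 1 = 5


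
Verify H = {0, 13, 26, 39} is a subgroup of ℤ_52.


Subgroup test for H = {0, 13, 26, 39} in (ℤ_52, +):
(1) 0 ∈ H? Yes
(2) Closure: for all a,b ∈ H, (a+b) mod 52 ∈ H? Yes
(3) Inverses: for all a ∈ H, -a mod 52 ∈ H? Yes

Yes, H is a subgroup of ℤ_52


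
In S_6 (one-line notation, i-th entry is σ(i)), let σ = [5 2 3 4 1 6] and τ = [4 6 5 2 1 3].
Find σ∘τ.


σ∘τ: apply τ first, then σ
1 →τ 4 →σ 4
2 →τ 6 →σ 6
3 →τ 5 →σ 1
4 →τ 2 →σ 2
5 →τ 1 →σ 5
6 →τ 3 →σ 3

σ∘τ = [4 6 1 2 5 3]


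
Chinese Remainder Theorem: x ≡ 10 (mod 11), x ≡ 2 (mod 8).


m₁ = 11, m₂ = 8, gcd = 1, so CRT applies. M = m₁·m₂ = 88
Let M₁ = M/m₁ = 8, M₂ = M/m₂ = 11
Find y₁ ≡ M₁⁻¹ (mod m₁): 8⁻¹ ≡ 7 (mod 11)
Find y₂ ≡ M₂⁻¹ (mod m₂): 11⁻¹ ≡ 3 (mod 8)
x = a₁·M₁·y₁ + a₂·M₂·y₂ = 10·8·7 + 2·11·3 = 626
Reduce mod 88: x ≡ 10
Check: 10 mod 11 = 10 ✓, 10 mod 8 = 2 ✓

x ≡ 10 (mod 88)


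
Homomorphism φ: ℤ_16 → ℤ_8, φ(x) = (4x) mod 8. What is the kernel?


Kernel = preimage of identity
ker(φ) = {x ∈ ℤ_16 : 4x ≡ 0 (mod 8)}. Since 8 | 16, φ is well-defined. The kernel is the cyclic subgroup ⟨2⟩ of ℤ_16 (order 8), i.e. {0, 2, 4, 6, 8, 10, 12, 14}

ker(φ) = {0, 2, 4, 6, 8, 10, 12, 14}


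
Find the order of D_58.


|D_n| = 2n (n rotations and n reflections)
|D_58| = 2×58 = 116

|D_58| = 116


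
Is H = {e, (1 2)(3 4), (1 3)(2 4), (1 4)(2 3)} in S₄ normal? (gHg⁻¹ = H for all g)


H = {e, (1 2)(3 4), (1 3)(2 4), (1 4)(2 3)} in S₄
This is the Klein four-group V₄; it is normal in S₄ (it is a union of conjugacy classes)

Yes, normal subgroup


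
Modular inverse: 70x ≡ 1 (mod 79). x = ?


Use the extended Euclidean algorithm to write 1 = 70·s + 79·t; then s mod 79 is the inverse.
Euclidean algorithm:
  70 = 0·79 + 70
  79 = 1·70 + 9
  70 = 7·9 + 7
  9 = 1·7 + 2
  7 = 3·2 + 1
  2 = 2·1 + 0
gcd(70,79) = 1
Back-substitution gives: 70·(35) + 79·(-31) = 1
So 70⁻¹ ≡ 35 ≡ 35 (mod 79)
Check: 70 × 35 = 2450 ≡ 1 (mod 79) ✓

70⁻¹ ≡ 35 (mod 79)
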